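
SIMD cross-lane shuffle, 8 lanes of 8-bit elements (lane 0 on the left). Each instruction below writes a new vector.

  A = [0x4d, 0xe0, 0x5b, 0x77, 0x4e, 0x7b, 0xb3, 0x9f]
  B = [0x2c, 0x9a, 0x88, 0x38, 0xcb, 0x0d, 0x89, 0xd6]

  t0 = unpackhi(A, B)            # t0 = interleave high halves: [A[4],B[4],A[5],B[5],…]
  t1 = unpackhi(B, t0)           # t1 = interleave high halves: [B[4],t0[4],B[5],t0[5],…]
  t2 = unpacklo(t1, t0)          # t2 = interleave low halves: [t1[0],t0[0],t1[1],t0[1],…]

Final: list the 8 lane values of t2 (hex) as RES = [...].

→ t0 |4e|cb|7b|0d|b3|89|9f|d6|
→ t1 |cb|b3|0d|89|89|9f|d6|d6|
→ t2 |cb|4e|b3|cb|0d|7b|89|0d|

RES = [0xcb, 0x4e, 0xb3, 0xcb, 0x0d, 0x7b, 0x89, 0x0d]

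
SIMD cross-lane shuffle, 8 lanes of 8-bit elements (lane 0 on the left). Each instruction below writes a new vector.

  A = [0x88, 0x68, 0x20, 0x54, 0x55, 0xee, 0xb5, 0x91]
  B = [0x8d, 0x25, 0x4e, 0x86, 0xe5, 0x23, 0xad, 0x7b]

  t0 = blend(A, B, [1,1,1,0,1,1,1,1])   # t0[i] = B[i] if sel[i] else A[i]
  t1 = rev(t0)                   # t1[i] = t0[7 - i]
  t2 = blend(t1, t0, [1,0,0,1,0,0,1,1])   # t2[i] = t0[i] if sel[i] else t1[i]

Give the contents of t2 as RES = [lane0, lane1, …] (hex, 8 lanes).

RES = [ 0x8d  0xad  0x23  0x54  0x54  0x4e  0xad  0x7b ]

  t0: 8d 25 4e 54 e5 23 ad 7b
  t1: 7b ad 23 e5 54 4e 25 8d
  t2: 8d ad 23 54 54 4e ad 7b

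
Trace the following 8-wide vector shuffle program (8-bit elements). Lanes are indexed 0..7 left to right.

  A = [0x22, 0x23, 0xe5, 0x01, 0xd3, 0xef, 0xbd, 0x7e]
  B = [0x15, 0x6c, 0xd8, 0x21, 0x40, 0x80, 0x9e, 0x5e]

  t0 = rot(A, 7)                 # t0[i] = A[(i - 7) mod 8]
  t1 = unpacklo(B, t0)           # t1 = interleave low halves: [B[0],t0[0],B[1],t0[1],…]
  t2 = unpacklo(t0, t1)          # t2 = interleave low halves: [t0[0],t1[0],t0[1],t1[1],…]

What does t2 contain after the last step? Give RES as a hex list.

t0 = [0x23, 0xe5, 0x01, 0xd3, 0xef, 0xbd, 0x7e, 0x22]
t1 = [0x15, 0x23, 0x6c, 0xe5, 0xd8, 0x01, 0x21, 0xd3]
t2 = [0x23, 0x15, 0xe5, 0x23, 0x01, 0x6c, 0xd3, 0xe5]

RES = [0x23, 0x15, 0xe5, 0x23, 0x01, 0x6c, 0xd3, 0xe5]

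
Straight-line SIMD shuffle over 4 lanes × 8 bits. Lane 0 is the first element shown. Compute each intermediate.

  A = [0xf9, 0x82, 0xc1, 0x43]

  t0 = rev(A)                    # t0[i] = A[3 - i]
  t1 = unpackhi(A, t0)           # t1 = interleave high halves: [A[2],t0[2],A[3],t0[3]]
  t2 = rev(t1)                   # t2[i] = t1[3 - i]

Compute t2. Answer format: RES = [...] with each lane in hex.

  t0: 43 c1 82 f9
  t1: c1 82 43 f9
  t2: f9 43 82 c1

RES = [ 0xf9  0x43  0x82  0xc1 ]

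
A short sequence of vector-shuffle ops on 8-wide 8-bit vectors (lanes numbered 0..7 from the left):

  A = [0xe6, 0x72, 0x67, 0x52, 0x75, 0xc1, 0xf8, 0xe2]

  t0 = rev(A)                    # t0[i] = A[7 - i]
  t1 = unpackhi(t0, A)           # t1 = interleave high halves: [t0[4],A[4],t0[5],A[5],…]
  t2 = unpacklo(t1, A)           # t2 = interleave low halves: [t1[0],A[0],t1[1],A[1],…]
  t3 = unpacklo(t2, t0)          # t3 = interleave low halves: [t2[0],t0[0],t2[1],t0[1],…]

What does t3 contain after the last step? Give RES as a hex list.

RES = [0x52, 0xe2, 0xe6, 0xf8, 0x75, 0xc1, 0x72, 0x75]

→ t0 |e2|f8|c1|75|52|67|72|e6|
→ t1 |52|75|67|c1|72|f8|e6|e2|
→ t2 |52|e6|75|72|67|67|c1|52|
→ t3 |52|e2|e6|f8|75|c1|72|75|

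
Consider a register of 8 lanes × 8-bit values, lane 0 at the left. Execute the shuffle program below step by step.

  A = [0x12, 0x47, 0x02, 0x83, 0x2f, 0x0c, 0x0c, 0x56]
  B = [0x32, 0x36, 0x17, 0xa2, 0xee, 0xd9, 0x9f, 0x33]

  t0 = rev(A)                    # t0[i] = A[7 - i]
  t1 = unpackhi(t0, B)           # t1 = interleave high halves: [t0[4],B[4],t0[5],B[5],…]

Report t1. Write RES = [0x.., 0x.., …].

t0 = [0x56, 0x0c, 0x0c, 0x2f, 0x83, 0x02, 0x47, 0x12]
t1 = [0x83, 0xee, 0x02, 0xd9, 0x47, 0x9f, 0x12, 0x33]

RES = [ 0x83  0xee  0x02  0xd9  0x47  0x9f  0x12  0x33 ]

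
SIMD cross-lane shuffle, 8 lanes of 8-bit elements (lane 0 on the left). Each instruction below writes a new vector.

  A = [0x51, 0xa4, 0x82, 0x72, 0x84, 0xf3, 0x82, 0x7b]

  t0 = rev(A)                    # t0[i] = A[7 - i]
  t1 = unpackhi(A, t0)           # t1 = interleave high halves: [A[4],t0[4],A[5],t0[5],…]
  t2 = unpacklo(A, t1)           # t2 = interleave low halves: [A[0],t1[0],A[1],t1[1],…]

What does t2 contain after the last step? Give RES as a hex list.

RES = [ 0x51  0x84  0xa4  0x72  0x82  0xf3  0x72  0x82 ]

t0 = [0x7b, 0x82, 0xf3, 0x84, 0x72, 0x82, 0xa4, 0x51]
t1 = [0x84, 0x72, 0xf3, 0x82, 0x82, 0xa4, 0x7b, 0x51]
t2 = [0x51, 0x84, 0xa4, 0x72, 0x82, 0xf3, 0x72, 0x82]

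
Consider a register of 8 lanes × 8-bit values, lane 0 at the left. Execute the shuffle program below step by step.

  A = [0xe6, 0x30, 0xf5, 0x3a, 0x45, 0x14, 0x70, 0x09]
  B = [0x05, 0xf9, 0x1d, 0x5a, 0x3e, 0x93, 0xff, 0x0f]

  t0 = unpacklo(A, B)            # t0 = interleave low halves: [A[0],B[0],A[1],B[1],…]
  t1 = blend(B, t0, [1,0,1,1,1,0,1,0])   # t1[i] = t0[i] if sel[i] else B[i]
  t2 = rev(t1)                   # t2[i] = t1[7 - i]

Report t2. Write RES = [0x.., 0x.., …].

RES = [0x0f, 0x3a, 0x93, 0xf5, 0xf9, 0x30, 0xf9, 0xe6]

  t0: e6 05 30 f9 f5 1d 3a 5a
  t1: e6 f9 30 f9 f5 93 3a 0f
  t2: 0f 3a 93 f5 f9 30 f9 e6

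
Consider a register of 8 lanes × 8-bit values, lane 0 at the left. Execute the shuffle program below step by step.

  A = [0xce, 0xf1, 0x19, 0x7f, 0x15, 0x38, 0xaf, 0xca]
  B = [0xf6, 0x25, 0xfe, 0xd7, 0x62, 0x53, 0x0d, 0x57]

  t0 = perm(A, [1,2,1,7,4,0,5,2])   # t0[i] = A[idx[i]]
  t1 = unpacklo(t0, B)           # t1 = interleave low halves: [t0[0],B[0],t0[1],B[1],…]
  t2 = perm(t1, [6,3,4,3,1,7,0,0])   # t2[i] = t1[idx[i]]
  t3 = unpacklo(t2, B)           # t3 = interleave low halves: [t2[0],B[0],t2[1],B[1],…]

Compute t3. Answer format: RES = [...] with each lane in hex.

t0 = [0xf1, 0x19, 0xf1, 0xca, 0x15, 0xce, 0x38, 0x19]
t1 = [0xf1, 0xf6, 0x19, 0x25, 0xf1, 0xfe, 0xca, 0xd7]
t2 = [0xca, 0x25, 0xf1, 0x25, 0xf6, 0xd7, 0xf1, 0xf1]
t3 = [0xca, 0xf6, 0x25, 0x25, 0xf1, 0xfe, 0x25, 0xd7]

RES = [0xca, 0xf6, 0x25, 0x25, 0xf1, 0xfe, 0x25, 0xd7]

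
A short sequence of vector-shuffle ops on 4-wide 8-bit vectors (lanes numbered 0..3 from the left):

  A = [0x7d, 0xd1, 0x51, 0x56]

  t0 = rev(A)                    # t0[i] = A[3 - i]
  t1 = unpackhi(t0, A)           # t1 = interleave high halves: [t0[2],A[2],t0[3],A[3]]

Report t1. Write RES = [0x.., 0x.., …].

t0 = [0x56, 0x51, 0xd1, 0x7d]
t1 = [0xd1, 0x51, 0x7d, 0x56]

RES = [0xd1, 0x51, 0x7d, 0x56]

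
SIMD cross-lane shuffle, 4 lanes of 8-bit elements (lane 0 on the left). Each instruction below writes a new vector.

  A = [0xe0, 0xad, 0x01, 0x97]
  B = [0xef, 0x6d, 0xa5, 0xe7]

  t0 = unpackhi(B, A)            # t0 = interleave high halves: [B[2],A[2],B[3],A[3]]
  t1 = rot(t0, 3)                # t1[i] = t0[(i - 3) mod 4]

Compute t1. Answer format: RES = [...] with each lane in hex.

→ t0 |a5|01|e7|97|
→ t1 |01|e7|97|a5|

RES = [0x01, 0xe7, 0x97, 0xa5]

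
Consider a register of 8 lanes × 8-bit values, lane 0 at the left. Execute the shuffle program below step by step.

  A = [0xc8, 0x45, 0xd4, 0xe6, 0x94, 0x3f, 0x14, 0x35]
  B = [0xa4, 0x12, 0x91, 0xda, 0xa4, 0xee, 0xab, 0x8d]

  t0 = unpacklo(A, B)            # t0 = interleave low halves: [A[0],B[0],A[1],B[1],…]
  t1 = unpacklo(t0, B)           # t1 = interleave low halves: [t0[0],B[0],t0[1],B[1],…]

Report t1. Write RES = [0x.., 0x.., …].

RES = [ 0xc8  0xa4  0xa4  0x12  0x45  0x91  0x12  0xda ]

t0 = [0xc8, 0xa4, 0x45, 0x12, 0xd4, 0x91, 0xe6, 0xda]
t1 = [0xc8, 0xa4, 0xa4, 0x12, 0x45, 0x91, 0x12, 0xda]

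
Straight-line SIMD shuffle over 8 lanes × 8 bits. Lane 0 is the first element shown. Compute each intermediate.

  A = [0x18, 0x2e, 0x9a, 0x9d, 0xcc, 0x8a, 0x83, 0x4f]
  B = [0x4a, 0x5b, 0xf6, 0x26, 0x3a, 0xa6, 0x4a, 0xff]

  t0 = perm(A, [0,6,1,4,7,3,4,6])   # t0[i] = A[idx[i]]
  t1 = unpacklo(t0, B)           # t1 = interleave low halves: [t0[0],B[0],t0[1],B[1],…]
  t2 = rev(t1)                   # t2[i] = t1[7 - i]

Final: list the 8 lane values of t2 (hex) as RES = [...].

t0 = [0x18, 0x83, 0x2e, 0xcc, 0x4f, 0x9d, 0xcc, 0x83]
t1 = [0x18, 0x4a, 0x83, 0x5b, 0x2e, 0xf6, 0xcc, 0x26]
t2 = [0x26, 0xcc, 0xf6, 0x2e, 0x5b, 0x83, 0x4a, 0x18]

RES = [0x26, 0xcc, 0xf6, 0x2e, 0x5b, 0x83, 0x4a, 0x18]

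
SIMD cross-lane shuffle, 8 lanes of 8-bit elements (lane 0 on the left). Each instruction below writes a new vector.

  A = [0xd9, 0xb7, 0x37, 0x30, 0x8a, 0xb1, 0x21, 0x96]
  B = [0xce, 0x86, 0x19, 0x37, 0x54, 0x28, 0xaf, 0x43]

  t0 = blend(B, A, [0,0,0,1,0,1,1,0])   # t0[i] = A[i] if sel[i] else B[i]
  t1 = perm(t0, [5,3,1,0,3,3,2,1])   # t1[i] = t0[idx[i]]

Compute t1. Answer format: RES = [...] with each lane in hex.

→ t0 |ce|86|19|30|54|b1|21|43|
→ t1 |b1|30|86|ce|30|30|19|86|

RES = [0xb1, 0x30, 0x86, 0xce, 0x30, 0x30, 0x19, 0x86]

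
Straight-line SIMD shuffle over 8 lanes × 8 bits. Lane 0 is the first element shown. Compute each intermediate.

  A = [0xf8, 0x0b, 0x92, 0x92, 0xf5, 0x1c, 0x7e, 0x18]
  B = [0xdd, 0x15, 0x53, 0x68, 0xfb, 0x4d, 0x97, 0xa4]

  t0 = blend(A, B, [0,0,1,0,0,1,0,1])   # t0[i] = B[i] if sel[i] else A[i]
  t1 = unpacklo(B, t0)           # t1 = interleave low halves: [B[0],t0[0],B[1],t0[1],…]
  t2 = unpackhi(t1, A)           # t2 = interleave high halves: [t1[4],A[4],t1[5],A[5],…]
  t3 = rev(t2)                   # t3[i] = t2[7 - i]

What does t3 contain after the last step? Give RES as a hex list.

  t0: f8 0b 53 92 f5 4d 7e a4
  t1: dd f8 15 0b 53 53 68 92
  t2: 53 f5 53 1c 68 7e 92 18
  t3: 18 92 7e 68 1c 53 f5 53

RES = [0x18, 0x92, 0x7e, 0x68, 0x1c, 0x53, 0xf5, 0x53]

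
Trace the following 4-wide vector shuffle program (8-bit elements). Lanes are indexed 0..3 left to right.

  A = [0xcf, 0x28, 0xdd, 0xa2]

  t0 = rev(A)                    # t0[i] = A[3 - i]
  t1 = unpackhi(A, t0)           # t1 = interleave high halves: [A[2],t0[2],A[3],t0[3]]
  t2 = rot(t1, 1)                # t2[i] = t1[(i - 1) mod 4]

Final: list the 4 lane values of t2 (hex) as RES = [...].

RES = [ 0xcf  0xdd  0x28  0xa2 ]

  t0: a2 dd 28 cf
  t1: dd 28 a2 cf
  t2: cf dd 28 a2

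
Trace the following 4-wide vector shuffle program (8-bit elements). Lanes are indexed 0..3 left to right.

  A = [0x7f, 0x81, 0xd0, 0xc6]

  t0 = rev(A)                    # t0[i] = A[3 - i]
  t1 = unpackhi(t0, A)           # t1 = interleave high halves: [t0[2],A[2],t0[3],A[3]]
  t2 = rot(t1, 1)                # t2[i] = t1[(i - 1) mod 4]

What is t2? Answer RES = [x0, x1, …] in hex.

RES = [0xc6, 0x81, 0xd0, 0x7f]

→ t0 |c6|d0|81|7f|
→ t1 |81|d0|7f|c6|
→ t2 |c6|81|d0|7f|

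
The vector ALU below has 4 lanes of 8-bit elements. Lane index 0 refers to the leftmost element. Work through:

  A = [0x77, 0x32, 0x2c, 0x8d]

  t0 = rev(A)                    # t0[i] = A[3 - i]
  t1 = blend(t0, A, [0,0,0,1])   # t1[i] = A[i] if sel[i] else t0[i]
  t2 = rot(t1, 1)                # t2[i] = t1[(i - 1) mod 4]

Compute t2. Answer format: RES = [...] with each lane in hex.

t0 = [0x8d, 0x2c, 0x32, 0x77]
t1 = [0x8d, 0x2c, 0x32, 0x8d]
t2 = [0x8d, 0x8d, 0x2c, 0x32]

RES = [ 0x8d  0x8d  0x2c  0x32 ]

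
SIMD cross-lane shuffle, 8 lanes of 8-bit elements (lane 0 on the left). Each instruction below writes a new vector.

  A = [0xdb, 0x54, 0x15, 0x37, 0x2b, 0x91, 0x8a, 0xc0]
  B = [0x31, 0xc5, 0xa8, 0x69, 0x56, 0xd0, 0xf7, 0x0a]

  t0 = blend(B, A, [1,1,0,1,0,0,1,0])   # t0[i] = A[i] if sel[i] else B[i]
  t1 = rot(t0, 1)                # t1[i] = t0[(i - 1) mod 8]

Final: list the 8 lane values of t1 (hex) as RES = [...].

→ t0 |db|54|a8|37|56|d0|8a|0a|
→ t1 |0a|db|54|a8|37|56|d0|8a|

RES = [0x0a, 0xdb, 0x54, 0xa8, 0x37, 0x56, 0xd0, 0x8a]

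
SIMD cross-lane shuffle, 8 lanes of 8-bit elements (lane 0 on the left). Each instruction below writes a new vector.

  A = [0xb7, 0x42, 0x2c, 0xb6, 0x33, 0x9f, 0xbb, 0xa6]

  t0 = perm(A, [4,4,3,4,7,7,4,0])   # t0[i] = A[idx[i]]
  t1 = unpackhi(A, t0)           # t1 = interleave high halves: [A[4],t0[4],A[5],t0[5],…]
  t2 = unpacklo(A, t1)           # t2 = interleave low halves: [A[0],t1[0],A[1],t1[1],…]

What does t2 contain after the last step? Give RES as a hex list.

→ t0 |33|33|b6|33|a6|a6|33|b7|
→ t1 |33|a6|9f|a6|bb|33|a6|b7|
→ t2 |b7|33|42|a6|2c|9f|b6|a6|

RES = [ 0xb7  0x33  0x42  0xa6  0x2c  0x9f  0xb6  0xa6 ]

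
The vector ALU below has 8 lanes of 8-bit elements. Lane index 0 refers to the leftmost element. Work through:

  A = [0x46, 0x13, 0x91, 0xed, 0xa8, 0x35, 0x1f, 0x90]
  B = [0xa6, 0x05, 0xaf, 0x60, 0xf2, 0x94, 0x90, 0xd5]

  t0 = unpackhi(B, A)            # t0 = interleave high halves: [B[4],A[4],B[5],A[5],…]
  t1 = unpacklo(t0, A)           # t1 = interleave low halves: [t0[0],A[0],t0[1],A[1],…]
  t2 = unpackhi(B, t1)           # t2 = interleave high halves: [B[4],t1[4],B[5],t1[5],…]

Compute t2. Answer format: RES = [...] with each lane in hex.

  t0: f2 a8 94 35 90 1f d5 90
  t1: f2 46 a8 13 94 91 35 ed
  t2: f2 94 94 91 90 35 d5 ed

RES = [ 0xf2  0x94  0x94  0x91  0x90  0x35  0xd5  0xed ]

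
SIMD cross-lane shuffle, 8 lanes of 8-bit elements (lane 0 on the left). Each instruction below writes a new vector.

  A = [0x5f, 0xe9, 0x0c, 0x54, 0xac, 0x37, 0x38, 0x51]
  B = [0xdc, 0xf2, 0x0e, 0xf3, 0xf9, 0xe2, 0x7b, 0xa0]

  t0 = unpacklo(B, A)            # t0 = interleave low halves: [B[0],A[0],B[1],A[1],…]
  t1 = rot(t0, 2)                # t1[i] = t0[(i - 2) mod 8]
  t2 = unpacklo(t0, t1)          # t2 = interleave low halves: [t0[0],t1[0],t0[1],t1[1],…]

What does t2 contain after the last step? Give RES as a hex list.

  t0: dc 5f f2 e9 0e 0c f3 54
  t1: f3 54 dc 5f f2 e9 0e 0c
  t2: dc f3 5f 54 f2 dc e9 5f

RES = [ 0xdc  0xf3  0x5f  0x54  0xf2  0xdc  0xe9  0x5f ]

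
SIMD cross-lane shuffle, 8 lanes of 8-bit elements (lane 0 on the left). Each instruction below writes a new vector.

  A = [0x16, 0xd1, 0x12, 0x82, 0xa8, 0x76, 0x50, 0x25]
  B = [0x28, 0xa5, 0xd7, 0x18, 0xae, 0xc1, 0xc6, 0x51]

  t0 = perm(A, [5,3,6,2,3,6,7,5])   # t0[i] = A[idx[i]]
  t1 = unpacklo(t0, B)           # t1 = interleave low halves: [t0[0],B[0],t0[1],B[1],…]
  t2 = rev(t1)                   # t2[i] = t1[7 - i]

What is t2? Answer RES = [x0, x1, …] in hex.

RES = [ 0x18  0x12  0xd7  0x50  0xa5  0x82  0x28  0x76 ]

t0 = [0x76, 0x82, 0x50, 0x12, 0x82, 0x50, 0x25, 0x76]
t1 = [0x76, 0x28, 0x82, 0xa5, 0x50, 0xd7, 0x12, 0x18]
t2 = [0x18, 0x12, 0xd7, 0x50, 0xa5, 0x82, 0x28, 0x76]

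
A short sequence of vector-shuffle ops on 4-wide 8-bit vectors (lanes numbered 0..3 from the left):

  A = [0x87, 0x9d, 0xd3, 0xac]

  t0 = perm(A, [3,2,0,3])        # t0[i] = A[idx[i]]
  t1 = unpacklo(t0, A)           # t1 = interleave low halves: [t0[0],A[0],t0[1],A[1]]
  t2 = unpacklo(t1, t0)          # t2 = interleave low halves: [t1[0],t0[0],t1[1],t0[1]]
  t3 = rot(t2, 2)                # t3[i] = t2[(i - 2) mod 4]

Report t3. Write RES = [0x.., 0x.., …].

RES = [0x87, 0xd3, 0xac, 0xac]

→ t0 |ac|d3|87|ac|
→ t1 |ac|87|d3|9d|
→ t2 |ac|ac|87|d3|
→ t3 |87|d3|ac|ac|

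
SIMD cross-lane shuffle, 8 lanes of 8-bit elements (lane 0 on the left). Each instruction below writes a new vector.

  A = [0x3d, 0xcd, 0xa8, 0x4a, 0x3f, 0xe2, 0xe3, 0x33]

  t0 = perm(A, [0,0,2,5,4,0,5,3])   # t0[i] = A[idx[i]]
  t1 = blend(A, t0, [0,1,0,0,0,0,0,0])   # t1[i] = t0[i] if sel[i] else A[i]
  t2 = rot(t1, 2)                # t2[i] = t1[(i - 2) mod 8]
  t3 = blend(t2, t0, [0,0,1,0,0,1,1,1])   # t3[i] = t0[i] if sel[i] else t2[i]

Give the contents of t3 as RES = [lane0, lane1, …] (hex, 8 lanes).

RES = [ 0xe3  0x33  0xa8  0x3d  0xa8  0x3d  0xe2  0x4a ]

  t0: 3d 3d a8 e2 3f 3d e2 4a
  t1: 3d 3d a8 4a 3f e2 e3 33
  t2: e3 33 3d 3d a8 4a 3f e2
  t3: e3 33 a8 3d a8 3d e2 4a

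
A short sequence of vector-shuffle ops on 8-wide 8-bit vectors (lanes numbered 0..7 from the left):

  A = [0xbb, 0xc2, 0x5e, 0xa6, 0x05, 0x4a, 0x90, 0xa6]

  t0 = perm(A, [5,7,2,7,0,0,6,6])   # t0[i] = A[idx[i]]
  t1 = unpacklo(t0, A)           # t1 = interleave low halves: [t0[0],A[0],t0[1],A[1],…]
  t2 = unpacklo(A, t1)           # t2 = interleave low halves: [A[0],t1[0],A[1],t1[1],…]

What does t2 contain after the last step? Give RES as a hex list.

  t0: 4a a6 5e a6 bb bb 90 90
  t1: 4a bb a6 c2 5e 5e a6 a6
  t2: bb 4a c2 bb 5e a6 a6 c2

RES = [0xbb, 0x4a, 0xc2, 0xbb, 0x5e, 0xa6, 0xa6, 0xc2]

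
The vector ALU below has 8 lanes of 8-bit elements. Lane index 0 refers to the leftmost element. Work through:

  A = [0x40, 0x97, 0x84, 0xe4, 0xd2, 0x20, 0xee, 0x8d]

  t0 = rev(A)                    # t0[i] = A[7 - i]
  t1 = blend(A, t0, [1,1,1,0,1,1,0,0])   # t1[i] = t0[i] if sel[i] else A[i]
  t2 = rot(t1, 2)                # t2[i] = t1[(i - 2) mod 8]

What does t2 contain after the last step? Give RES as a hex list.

  t0: 8d ee 20 d2 e4 84 97 40
  t1: 8d ee 20 e4 e4 84 ee 8d
  t2: ee 8d 8d ee 20 e4 e4 84

RES = [0xee, 0x8d, 0x8d, 0xee, 0x20, 0xe4, 0xe4, 0x84]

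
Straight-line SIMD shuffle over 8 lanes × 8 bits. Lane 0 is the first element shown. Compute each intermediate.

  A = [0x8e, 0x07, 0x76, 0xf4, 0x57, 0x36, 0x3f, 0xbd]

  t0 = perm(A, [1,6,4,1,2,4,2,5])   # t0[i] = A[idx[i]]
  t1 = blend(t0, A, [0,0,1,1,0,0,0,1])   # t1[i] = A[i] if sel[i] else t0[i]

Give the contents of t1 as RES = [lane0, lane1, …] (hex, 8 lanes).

→ t0 |07|3f|57|07|76|57|76|36|
→ t1 |07|3f|76|f4|76|57|76|bd|

RES = [0x07, 0x3f, 0x76, 0xf4, 0x76, 0x57, 0x76, 0xbd]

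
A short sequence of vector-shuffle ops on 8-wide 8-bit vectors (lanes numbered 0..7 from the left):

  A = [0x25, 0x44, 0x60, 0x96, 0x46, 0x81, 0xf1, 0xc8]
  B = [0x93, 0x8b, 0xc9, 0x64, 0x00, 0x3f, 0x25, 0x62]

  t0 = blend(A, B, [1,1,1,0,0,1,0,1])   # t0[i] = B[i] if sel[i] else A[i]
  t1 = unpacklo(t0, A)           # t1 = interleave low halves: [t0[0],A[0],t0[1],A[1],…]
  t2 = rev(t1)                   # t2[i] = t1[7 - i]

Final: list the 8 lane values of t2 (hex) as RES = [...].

RES = [0x96, 0x96, 0x60, 0xc9, 0x44, 0x8b, 0x25, 0x93]

  t0: 93 8b c9 96 46 3f f1 62
  t1: 93 25 8b 44 c9 60 96 96
  t2: 96 96 60 c9 44 8b 25 93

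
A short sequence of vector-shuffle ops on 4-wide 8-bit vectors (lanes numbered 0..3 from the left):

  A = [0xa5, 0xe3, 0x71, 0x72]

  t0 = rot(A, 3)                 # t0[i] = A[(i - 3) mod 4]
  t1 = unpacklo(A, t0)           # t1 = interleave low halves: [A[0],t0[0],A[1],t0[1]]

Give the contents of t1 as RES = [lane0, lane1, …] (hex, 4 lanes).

RES = [0xa5, 0xe3, 0xe3, 0x71]

  t0: e3 71 72 a5
  t1: a5 e3 e3 71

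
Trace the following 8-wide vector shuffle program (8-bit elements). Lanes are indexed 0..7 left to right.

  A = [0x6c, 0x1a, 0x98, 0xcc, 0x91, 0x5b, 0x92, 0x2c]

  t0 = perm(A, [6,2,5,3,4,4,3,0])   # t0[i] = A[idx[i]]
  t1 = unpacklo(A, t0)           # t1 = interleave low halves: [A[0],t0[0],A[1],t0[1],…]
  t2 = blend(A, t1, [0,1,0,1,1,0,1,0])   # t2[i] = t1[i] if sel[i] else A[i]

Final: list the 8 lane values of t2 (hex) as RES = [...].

  t0: 92 98 5b cc 91 91 cc 6c
  t1: 6c 92 1a 98 98 5b cc cc
  t2: 6c 92 98 98 98 5b cc 2c

RES = [0x6c, 0x92, 0x98, 0x98, 0x98, 0x5b, 0xcc, 0x2c]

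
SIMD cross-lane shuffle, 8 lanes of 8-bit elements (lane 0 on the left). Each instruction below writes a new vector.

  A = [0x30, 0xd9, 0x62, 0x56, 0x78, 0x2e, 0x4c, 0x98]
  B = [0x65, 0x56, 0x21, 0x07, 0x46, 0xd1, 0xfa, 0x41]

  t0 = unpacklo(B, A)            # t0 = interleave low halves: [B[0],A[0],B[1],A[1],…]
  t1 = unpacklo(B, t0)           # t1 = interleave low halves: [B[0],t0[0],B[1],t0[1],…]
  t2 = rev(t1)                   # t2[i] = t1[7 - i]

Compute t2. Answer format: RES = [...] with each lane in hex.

RES = [0xd9, 0x07, 0x56, 0x21, 0x30, 0x56, 0x65, 0x65]

t0 = [0x65, 0x30, 0x56, 0xd9, 0x21, 0x62, 0x07, 0x56]
t1 = [0x65, 0x65, 0x56, 0x30, 0x21, 0x56, 0x07, 0xd9]
t2 = [0xd9, 0x07, 0x56, 0x21, 0x30, 0x56, 0x65, 0x65]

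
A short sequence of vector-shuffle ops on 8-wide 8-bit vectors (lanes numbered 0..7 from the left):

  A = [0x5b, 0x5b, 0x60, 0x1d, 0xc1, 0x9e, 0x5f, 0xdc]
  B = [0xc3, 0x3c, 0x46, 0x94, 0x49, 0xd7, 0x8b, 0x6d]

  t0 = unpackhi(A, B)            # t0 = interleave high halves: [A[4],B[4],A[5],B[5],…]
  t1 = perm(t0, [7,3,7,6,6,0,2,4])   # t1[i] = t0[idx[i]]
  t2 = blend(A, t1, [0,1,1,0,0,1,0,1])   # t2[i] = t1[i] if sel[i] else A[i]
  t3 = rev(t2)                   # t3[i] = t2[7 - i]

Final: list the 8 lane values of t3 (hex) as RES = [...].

  t0: c1 49 9e d7 5f 8b dc 6d
  t1: 6d d7 6d dc dc c1 9e 5f
  t2: 5b d7 6d 1d c1 c1 5f 5f
  t3: 5f 5f c1 c1 1d 6d d7 5b

RES = [ 0x5f  0x5f  0xc1  0xc1  0x1d  0x6d  0xd7  0x5b ]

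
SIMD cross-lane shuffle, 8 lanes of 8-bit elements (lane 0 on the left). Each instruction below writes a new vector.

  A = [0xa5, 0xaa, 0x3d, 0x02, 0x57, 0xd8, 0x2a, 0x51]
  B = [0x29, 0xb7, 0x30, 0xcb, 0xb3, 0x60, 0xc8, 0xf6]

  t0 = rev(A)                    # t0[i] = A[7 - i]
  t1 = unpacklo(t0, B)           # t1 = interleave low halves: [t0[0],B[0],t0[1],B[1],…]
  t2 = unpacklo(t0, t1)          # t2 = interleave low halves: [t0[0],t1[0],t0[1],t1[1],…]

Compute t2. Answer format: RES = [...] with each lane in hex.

RES = [ 0x51  0x51  0x2a  0x29  0xd8  0x2a  0x57  0xb7 ]

  t0: 51 2a d8 57 02 3d aa a5
  t1: 51 29 2a b7 d8 30 57 cb
  t2: 51 51 2a 29 d8 2a 57 b7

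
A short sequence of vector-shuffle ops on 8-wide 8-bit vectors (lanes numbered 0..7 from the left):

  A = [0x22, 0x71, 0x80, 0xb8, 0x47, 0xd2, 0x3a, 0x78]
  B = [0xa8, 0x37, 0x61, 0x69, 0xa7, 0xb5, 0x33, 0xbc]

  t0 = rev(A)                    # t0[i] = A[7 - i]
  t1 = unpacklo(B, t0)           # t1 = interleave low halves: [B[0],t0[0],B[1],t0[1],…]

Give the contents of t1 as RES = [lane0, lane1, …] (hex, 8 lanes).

→ t0 |78|3a|d2|47|b8|80|71|22|
→ t1 |a8|78|37|3a|61|d2|69|47|

RES = [ 0xa8  0x78  0x37  0x3a  0x61  0xd2  0x69  0x47 ]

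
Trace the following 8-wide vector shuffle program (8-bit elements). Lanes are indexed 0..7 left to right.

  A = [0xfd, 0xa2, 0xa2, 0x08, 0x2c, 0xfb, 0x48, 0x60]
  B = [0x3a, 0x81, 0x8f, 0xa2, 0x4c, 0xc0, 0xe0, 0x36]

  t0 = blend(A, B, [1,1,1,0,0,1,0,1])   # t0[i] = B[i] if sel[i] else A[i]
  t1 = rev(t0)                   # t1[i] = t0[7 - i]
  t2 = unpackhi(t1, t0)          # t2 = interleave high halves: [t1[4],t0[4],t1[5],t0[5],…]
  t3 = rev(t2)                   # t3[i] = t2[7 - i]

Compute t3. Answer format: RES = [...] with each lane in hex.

t0 = [0x3a, 0x81, 0x8f, 0x08, 0x2c, 0xc0, 0x48, 0x36]
t1 = [0x36, 0x48, 0xc0, 0x2c, 0x08, 0x8f, 0x81, 0x3a]
t2 = [0x08, 0x2c, 0x8f, 0xc0, 0x81, 0x48, 0x3a, 0x36]
t3 = [0x36, 0x3a, 0x48, 0x81, 0xc0, 0x8f, 0x2c, 0x08]

RES = [0x36, 0x3a, 0x48, 0x81, 0xc0, 0x8f, 0x2c, 0x08]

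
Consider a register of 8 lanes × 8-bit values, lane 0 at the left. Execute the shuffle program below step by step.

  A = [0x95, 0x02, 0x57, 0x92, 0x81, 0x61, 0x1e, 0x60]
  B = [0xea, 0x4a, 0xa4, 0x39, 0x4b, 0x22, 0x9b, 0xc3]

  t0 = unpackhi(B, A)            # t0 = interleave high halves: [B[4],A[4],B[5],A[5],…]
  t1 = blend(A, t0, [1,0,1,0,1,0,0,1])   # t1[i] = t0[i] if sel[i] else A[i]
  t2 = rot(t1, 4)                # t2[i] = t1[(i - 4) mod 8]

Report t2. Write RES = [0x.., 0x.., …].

RES = [ 0x9b  0x61  0x1e  0x60  0x4b  0x02  0x22  0x92 ]

  t0: 4b 81 22 61 9b 1e c3 60
  t1: 4b 02 22 92 9b 61 1e 60
  t2: 9b 61 1e 60 4b 02 22 92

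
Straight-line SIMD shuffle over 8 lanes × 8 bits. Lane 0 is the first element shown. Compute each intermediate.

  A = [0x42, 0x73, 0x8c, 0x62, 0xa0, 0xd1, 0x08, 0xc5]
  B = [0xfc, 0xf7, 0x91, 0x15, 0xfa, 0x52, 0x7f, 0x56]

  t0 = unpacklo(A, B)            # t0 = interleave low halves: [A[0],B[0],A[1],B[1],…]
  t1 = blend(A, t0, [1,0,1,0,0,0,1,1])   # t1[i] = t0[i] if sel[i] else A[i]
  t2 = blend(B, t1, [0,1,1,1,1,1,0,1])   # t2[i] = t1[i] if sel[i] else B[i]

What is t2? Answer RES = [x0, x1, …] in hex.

RES = [ 0xfc  0x73  0x73  0x62  0xa0  0xd1  0x7f  0x15 ]

→ t0 |42|fc|73|f7|8c|91|62|15|
→ t1 |42|73|73|62|a0|d1|62|15|
→ t2 |fc|73|73|62|a0|d1|7f|15|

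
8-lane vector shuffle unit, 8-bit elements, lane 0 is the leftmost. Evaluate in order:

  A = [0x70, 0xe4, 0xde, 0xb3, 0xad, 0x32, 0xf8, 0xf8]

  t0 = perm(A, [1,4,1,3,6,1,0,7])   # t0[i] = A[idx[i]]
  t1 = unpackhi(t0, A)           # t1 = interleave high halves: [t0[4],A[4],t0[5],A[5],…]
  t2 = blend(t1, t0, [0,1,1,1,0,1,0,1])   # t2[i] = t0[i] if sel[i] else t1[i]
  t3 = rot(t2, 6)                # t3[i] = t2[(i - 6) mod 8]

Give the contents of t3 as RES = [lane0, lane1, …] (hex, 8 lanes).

RES = [ 0xe4  0xb3  0x70  0xe4  0xf8  0xf8  0xf8  0xad ]

→ t0 |e4|ad|e4|b3|f8|e4|70|f8|
→ t1 |f8|ad|e4|32|70|f8|f8|f8|
→ t2 |f8|ad|e4|b3|70|e4|f8|f8|
→ t3 |e4|b3|70|e4|f8|f8|f8|ad|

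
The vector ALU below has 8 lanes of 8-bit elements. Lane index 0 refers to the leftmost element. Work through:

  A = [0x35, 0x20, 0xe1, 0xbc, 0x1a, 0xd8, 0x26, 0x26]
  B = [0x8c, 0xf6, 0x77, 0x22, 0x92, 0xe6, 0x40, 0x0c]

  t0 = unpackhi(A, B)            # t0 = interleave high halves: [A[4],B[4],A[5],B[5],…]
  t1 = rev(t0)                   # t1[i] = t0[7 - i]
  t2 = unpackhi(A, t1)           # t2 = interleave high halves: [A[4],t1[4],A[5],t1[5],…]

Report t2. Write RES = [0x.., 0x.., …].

RES = [ 0x1a  0xe6  0xd8  0xd8  0x26  0x92  0x26  0x1a ]

t0 = [0x1a, 0x92, 0xd8, 0xe6, 0x26, 0x40, 0x26, 0x0c]
t1 = [0x0c, 0x26, 0x40, 0x26, 0xe6, 0xd8, 0x92, 0x1a]
t2 = [0x1a, 0xe6, 0xd8, 0xd8, 0x26, 0x92, 0x26, 0x1a]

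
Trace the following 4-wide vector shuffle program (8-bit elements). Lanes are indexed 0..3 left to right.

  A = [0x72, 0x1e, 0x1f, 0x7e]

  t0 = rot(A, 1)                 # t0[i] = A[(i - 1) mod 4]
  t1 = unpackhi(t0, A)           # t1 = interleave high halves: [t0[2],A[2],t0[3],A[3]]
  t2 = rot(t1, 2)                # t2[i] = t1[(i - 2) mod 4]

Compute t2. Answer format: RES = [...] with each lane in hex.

→ t0 |7e|72|1e|1f|
→ t1 |1e|1f|1f|7e|
→ t2 |1f|7e|1e|1f|

RES = [ 0x1f  0x7e  0x1e  0x1f ]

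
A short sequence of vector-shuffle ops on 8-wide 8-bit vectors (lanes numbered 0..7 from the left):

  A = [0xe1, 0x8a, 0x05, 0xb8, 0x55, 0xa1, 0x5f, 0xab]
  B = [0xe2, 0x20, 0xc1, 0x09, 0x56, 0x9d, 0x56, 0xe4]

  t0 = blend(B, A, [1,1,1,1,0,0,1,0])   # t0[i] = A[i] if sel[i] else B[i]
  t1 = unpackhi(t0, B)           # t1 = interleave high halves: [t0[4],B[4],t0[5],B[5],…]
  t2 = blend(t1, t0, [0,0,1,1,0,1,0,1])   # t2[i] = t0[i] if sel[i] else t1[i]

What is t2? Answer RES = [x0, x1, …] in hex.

RES = [0x56, 0x56, 0x05, 0xb8, 0x5f, 0x9d, 0xe4, 0xe4]

t0 = [0xe1, 0x8a, 0x05, 0xb8, 0x56, 0x9d, 0x5f, 0xe4]
t1 = [0x56, 0x56, 0x9d, 0x9d, 0x5f, 0x56, 0xe4, 0xe4]
t2 = [0x56, 0x56, 0x05, 0xb8, 0x5f, 0x9d, 0xe4, 0xe4]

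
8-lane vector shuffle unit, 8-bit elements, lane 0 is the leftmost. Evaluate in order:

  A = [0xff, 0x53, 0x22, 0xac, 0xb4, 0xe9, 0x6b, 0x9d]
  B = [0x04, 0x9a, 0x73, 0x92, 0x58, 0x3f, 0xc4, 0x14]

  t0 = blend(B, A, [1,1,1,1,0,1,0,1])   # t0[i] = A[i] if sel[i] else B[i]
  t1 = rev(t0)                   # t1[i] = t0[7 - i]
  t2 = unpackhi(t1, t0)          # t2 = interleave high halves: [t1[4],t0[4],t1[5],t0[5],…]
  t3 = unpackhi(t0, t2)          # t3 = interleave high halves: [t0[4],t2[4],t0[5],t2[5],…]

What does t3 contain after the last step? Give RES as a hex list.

  t0: ff 53 22 ac 58 e9 c4 9d
  t1: 9d c4 e9 58 ac 22 53 ff
  t2: ac 58 22 e9 53 c4 ff 9d
  t3: 58 53 e9 c4 c4 ff 9d 9d

RES = [ 0x58  0x53  0xe9  0xc4  0xc4  0xff  0x9d  0x9d ]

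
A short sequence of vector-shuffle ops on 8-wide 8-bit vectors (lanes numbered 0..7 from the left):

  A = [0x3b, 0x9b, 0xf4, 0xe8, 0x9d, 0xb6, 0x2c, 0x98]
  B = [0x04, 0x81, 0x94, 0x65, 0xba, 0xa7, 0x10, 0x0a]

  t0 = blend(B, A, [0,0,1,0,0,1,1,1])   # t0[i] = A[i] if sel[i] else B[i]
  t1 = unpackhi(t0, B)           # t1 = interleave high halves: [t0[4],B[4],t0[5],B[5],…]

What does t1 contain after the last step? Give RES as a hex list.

→ t0 |04|81|f4|65|ba|b6|2c|98|
→ t1 |ba|ba|b6|a7|2c|10|98|0a|

RES = [0xba, 0xba, 0xb6, 0xa7, 0x2c, 0x10, 0x98, 0x0a]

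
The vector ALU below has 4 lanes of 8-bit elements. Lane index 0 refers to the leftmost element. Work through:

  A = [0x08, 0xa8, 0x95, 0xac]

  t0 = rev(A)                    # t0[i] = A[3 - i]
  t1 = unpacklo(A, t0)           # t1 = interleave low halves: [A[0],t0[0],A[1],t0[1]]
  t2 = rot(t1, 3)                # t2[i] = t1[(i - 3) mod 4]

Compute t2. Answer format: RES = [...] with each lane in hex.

  t0: ac 95 a8 08
  t1: 08 ac a8 95
  t2: ac a8 95 08

RES = [ 0xac  0xa8  0x95  0x08 ]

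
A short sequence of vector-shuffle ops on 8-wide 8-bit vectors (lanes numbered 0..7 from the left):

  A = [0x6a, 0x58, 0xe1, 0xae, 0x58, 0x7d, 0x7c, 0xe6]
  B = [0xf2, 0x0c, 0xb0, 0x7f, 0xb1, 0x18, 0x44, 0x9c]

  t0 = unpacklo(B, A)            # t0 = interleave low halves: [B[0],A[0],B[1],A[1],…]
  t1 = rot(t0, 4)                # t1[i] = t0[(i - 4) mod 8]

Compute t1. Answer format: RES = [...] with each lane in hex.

→ t0 |f2|6a|0c|58|b0|e1|7f|ae|
→ t1 |b0|e1|7f|ae|f2|6a|0c|58|

RES = [0xb0, 0xe1, 0x7f, 0xae, 0xf2, 0x6a, 0x0c, 0x58]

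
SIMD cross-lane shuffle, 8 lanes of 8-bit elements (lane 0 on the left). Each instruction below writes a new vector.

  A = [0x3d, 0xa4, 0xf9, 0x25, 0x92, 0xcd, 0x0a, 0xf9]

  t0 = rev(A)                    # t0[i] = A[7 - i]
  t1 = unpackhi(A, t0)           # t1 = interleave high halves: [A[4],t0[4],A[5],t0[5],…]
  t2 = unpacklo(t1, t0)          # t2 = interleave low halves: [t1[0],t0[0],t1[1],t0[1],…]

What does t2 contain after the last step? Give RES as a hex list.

  t0: f9 0a cd 92 25 f9 a4 3d
  t1: 92 25 cd f9 0a a4 f9 3d
  t2: 92 f9 25 0a cd cd f9 92

RES = [0x92, 0xf9, 0x25, 0x0a, 0xcd, 0xcd, 0xf9, 0x92]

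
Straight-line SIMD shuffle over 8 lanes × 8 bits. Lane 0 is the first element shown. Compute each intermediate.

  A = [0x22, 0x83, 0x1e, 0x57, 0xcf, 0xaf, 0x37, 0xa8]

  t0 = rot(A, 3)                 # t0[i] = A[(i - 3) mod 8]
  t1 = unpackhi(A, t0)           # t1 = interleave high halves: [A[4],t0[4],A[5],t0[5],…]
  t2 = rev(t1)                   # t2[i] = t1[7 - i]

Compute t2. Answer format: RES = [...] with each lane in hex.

  t0: af 37 a8 22 83 1e 57 cf
  t1: cf 83 af 1e 37 57 a8 cf
  t2: cf a8 57 37 1e af 83 cf

RES = [0xcf, 0xa8, 0x57, 0x37, 0x1e, 0xaf, 0x83, 0xcf]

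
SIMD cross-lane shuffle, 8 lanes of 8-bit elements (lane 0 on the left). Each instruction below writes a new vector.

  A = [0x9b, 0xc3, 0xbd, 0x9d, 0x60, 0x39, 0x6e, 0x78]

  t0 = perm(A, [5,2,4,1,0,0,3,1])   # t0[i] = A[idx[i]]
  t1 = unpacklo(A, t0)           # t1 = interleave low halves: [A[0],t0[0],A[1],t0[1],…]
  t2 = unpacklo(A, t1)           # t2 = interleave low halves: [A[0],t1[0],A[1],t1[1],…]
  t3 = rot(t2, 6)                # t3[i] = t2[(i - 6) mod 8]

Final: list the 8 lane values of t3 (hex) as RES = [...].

t0 = [0x39, 0xbd, 0x60, 0xc3, 0x9b, 0x9b, 0x9d, 0xc3]
t1 = [0x9b, 0x39, 0xc3, 0xbd, 0xbd, 0x60, 0x9d, 0xc3]
t2 = [0x9b, 0x9b, 0xc3, 0x39, 0xbd, 0xc3, 0x9d, 0xbd]
t3 = [0xc3, 0x39, 0xbd, 0xc3, 0x9d, 0xbd, 0x9b, 0x9b]

RES = [0xc3, 0x39, 0xbd, 0xc3, 0x9d, 0xbd, 0x9b, 0x9b]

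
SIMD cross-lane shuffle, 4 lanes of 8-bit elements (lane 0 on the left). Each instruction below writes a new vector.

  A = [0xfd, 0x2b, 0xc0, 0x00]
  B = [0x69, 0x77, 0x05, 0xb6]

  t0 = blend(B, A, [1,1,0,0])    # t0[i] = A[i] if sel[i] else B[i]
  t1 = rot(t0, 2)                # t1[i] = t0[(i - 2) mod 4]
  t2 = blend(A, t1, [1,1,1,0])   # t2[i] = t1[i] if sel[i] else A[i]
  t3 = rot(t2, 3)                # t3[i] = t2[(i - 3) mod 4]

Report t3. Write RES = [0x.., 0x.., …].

→ t0 |fd|2b|05|b6|
→ t1 |05|b6|fd|2b|
→ t2 |05|b6|fd|00|
→ t3 |b6|fd|00|05|

RES = [0xb6, 0xfd, 0x00, 0x05]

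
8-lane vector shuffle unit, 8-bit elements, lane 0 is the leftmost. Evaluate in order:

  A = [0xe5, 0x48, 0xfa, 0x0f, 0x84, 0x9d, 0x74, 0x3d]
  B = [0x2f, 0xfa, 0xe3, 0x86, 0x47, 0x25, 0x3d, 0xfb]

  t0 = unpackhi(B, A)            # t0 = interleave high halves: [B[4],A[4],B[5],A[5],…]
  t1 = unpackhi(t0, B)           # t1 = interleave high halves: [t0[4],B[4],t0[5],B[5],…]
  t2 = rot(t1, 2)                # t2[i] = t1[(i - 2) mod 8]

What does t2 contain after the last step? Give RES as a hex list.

t0 = [0x47, 0x84, 0x25, 0x9d, 0x3d, 0x74, 0xfb, 0x3d]
t1 = [0x3d, 0x47, 0x74, 0x25, 0xfb, 0x3d, 0x3d, 0xfb]
t2 = [0x3d, 0xfb, 0x3d, 0x47, 0x74, 0x25, 0xfb, 0x3d]

RES = [0x3d, 0xfb, 0x3d, 0x47, 0x74, 0x25, 0xfb, 0x3d]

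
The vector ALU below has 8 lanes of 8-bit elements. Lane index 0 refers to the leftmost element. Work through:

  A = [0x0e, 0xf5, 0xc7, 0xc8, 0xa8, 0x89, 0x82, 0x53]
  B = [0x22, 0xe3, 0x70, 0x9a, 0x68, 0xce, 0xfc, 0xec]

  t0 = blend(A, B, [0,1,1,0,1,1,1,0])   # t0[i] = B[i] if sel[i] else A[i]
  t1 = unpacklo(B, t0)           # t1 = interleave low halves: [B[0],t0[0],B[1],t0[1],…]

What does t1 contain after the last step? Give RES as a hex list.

t0 = [0x0e, 0xe3, 0x70, 0xc8, 0x68, 0xce, 0xfc, 0x53]
t1 = [0x22, 0x0e, 0xe3, 0xe3, 0x70, 0x70, 0x9a, 0xc8]

RES = [ 0x22  0x0e  0xe3  0xe3  0x70  0x70  0x9a  0xc8 ]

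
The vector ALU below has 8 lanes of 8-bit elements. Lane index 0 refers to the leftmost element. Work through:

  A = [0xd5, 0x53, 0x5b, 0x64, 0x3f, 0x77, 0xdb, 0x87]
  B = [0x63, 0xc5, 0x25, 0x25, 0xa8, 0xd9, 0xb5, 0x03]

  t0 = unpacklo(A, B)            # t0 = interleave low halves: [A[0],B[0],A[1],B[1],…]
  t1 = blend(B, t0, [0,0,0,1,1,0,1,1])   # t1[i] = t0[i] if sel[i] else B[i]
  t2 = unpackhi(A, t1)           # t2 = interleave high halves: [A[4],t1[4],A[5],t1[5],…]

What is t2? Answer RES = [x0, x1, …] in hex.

  t0: d5 63 53 c5 5b 25 64 25
  t1: 63 c5 25 c5 5b d9 64 25
  t2: 3f 5b 77 d9 db 64 87 25

RES = [ 0x3f  0x5b  0x77  0xd9  0xdb  0x64  0x87  0x25 ]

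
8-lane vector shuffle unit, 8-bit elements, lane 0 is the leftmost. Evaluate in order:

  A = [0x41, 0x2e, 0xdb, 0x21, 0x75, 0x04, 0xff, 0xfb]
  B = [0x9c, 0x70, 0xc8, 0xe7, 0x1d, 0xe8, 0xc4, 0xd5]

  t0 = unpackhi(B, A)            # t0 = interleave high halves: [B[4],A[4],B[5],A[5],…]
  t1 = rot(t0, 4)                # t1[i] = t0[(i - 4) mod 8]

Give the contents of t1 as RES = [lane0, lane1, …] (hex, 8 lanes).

→ t0 |1d|75|e8|04|c4|ff|d5|fb|
→ t1 |c4|ff|d5|fb|1d|75|e8|04|

RES = [ 0xc4  0xff  0xd5  0xfb  0x1d  0x75  0xe8  0x04 ]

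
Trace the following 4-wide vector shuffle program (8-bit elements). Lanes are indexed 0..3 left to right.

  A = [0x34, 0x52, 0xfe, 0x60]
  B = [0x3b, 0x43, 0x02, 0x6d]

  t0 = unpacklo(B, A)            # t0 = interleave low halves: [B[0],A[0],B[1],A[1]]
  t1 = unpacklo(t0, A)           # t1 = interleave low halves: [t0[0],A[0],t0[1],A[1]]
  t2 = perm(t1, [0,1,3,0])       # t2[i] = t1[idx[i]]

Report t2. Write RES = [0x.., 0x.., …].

RES = [ 0x3b  0x34  0x52  0x3b ]

t0 = [0x3b, 0x34, 0x43, 0x52]
t1 = [0x3b, 0x34, 0x34, 0x52]
t2 = [0x3b, 0x34, 0x52, 0x3b]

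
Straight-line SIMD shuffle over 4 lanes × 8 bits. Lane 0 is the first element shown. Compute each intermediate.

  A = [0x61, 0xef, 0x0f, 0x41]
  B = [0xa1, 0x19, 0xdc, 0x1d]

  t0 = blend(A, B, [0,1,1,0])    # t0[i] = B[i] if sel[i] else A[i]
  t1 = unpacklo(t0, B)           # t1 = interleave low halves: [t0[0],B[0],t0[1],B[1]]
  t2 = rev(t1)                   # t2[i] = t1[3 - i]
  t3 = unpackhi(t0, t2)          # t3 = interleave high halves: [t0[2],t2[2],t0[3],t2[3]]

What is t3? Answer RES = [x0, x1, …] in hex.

RES = [ 0xdc  0xa1  0x41  0x61 ]

  t0: 61 19 dc 41
  t1: 61 a1 19 19
  t2: 19 19 a1 61
  t3: dc a1 41 61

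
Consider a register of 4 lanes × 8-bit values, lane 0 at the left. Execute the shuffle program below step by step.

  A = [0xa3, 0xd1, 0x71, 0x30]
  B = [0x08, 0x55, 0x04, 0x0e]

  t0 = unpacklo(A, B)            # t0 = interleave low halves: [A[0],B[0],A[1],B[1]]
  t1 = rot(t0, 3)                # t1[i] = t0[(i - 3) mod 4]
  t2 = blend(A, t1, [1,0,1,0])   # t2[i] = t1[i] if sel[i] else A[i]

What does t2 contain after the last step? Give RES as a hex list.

RES = [0x08, 0xd1, 0x55, 0x30]

t0 = [0xa3, 0x08, 0xd1, 0x55]
t1 = [0x08, 0xd1, 0x55, 0xa3]
t2 = [0x08, 0xd1, 0x55, 0x30]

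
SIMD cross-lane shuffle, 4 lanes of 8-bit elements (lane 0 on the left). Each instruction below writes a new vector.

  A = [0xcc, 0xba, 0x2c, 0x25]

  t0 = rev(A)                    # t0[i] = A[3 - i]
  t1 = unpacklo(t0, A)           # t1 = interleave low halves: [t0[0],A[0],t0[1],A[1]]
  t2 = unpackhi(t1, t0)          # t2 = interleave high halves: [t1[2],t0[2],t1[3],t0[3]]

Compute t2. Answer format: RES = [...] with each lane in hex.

RES = [ 0x2c  0xba  0xba  0xcc ]

t0 = [0x25, 0x2c, 0xba, 0xcc]
t1 = [0x25, 0xcc, 0x2c, 0xba]
t2 = [0x2c, 0xba, 0xba, 0xcc]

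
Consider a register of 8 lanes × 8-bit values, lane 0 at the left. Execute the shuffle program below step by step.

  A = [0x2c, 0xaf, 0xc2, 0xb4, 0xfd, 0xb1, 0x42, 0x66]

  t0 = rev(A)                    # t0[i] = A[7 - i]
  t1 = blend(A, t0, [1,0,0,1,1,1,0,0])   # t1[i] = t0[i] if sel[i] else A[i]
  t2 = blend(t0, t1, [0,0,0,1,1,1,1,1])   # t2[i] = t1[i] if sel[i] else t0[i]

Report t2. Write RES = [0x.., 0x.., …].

RES = [ 0x66  0x42  0xb1  0xfd  0xb4  0xc2  0x42  0x66 ]

t0 = [0x66, 0x42, 0xb1, 0xfd, 0xb4, 0xc2, 0xaf, 0x2c]
t1 = [0x66, 0xaf, 0xc2, 0xfd, 0xb4, 0xc2, 0x42, 0x66]
t2 = [0x66, 0x42, 0xb1, 0xfd, 0xb4, 0xc2, 0x42, 0x66]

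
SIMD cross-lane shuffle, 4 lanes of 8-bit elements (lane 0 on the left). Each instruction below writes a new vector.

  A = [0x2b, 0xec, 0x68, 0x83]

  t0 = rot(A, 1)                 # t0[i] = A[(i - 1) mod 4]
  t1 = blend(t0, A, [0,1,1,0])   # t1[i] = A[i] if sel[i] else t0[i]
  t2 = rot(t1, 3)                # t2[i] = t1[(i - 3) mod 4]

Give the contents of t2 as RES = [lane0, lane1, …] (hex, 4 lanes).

RES = [0xec, 0x68, 0x68, 0x83]

t0 = [0x83, 0x2b, 0xec, 0x68]
t1 = [0x83, 0xec, 0x68, 0x68]
t2 = [0xec, 0x68, 0x68, 0x83]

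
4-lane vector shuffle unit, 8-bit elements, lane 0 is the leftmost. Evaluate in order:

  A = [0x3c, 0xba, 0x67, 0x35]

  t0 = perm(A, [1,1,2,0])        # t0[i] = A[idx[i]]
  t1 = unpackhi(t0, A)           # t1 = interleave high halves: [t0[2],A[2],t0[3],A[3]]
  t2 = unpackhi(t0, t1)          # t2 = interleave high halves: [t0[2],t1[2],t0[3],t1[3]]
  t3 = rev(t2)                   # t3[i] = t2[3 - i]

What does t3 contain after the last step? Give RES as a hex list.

→ t0 |ba|ba|67|3c|
→ t1 |67|67|3c|35|
→ t2 |67|3c|3c|35|
→ t3 |35|3c|3c|67|

RES = [0x35, 0x3c, 0x3c, 0x67]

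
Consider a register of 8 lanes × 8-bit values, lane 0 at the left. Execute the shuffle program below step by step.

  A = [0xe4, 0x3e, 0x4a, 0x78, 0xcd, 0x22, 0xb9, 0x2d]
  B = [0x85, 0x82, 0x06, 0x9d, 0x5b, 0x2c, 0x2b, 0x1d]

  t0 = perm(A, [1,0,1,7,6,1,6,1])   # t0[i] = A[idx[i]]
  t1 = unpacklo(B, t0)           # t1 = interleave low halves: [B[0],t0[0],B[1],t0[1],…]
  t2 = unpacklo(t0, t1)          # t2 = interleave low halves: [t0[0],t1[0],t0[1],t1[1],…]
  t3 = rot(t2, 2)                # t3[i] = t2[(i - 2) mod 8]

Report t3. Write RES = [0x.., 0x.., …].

→ t0 |3e|e4|3e|2d|b9|3e|b9|3e|
→ t1 |85|3e|82|e4|06|3e|9d|2d|
→ t2 |3e|85|e4|3e|3e|82|2d|e4|
→ t3 |2d|e4|3e|85|e4|3e|3e|82|

RES = [0x2d, 0xe4, 0x3e, 0x85, 0xe4, 0x3e, 0x3e, 0x82]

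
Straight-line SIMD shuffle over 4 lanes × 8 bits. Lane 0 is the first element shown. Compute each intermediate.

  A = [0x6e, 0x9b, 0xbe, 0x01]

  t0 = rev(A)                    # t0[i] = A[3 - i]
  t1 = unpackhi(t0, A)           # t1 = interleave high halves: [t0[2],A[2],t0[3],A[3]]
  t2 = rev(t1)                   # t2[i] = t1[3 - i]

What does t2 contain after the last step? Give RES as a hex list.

→ t0 |01|be|9b|6e|
→ t1 |9b|be|6e|01|
→ t2 |01|6e|be|9b|

RES = [0x01, 0x6e, 0xbe, 0x9b]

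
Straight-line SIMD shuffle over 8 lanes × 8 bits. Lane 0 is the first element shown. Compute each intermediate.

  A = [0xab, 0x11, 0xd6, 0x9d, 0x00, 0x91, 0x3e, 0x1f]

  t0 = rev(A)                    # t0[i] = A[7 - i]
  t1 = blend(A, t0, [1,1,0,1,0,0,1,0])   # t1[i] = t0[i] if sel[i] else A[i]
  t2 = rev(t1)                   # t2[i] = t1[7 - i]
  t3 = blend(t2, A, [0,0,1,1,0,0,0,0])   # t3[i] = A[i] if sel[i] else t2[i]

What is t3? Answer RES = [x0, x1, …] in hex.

RES = [0x1f, 0x11, 0xd6, 0x9d, 0x00, 0xd6, 0x3e, 0x1f]

t0 = [0x1f, 0x3e, 0x91, 0x00, 0x9d, 0xd6, 0x11, 0xab]
t1 = [0x1f, 0x3e, 0xd6, 0x00, 0x00, 0x91, 0x11, 0x1f]
t2 = [0x1f, 0x11, 0x91, 0x00, 0x00, 0xd6, 0x3e, 0x1f]
t3 = [0x1f, 0x11, 0xd6, 0x9d, 0x00, 0xd6, 0x3e, 0x1f]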